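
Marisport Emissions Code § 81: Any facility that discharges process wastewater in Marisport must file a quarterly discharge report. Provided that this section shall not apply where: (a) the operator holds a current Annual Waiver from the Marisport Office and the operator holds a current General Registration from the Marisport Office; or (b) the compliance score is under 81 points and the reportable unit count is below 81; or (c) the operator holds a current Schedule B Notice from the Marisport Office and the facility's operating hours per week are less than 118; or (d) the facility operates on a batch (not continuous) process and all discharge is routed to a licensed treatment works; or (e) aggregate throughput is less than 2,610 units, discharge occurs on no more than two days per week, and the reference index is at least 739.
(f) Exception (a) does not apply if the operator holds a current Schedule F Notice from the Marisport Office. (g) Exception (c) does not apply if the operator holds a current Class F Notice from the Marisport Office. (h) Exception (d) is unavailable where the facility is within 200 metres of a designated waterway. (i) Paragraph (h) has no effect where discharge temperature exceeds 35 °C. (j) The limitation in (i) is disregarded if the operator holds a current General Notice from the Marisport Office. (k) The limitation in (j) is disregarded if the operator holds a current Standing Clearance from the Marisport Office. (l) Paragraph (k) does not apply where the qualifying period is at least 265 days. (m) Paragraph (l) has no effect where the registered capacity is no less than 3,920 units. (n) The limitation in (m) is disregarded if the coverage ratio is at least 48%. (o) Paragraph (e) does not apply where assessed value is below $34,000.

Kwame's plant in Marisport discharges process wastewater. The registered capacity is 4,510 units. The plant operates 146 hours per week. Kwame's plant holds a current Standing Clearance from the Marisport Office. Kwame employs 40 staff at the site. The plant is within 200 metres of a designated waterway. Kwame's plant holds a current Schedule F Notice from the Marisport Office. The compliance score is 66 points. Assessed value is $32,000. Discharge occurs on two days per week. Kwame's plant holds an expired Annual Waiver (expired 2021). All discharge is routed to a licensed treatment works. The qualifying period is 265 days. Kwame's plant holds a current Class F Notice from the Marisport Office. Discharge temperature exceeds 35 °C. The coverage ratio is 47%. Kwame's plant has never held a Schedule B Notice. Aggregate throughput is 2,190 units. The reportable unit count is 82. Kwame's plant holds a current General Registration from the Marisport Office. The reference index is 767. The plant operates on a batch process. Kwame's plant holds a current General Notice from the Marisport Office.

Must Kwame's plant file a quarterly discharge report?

No — exception (d) applies; Kwame's plant is not required to file a quarterly discharge report.

Exception (a) requires that the operator holds a current Annual Waiver from the Marisport Office; but there is no Annual Waiver in force, so (a) is unavailable.
Exception (b) requires that the reportable unit count is below 81; but the reportable unit count is 82, not below 81, so (b) is unavailable.
Exception (c) does not apply: the Schedule B Notice is not current.
Exception (d)'s conditions are all satisfied: the facility operates on a batch process; discharge is routed to a licensed treatment works. Applying paragraphs (h)–(n): (h) is triggered (the plant is within 200 m of a designated waterway), but is overridden by (i): (i) applies — discharge temperature exceeds 35 °C. (j) is triggered (a current General Notice is held), but is displaced by (k): (k) operates against (j): a current Standing Clearance is held. (l) would limit (k) — the qualifying period is 265 days, meeting the 265 days threshold — but (m) sets (l) aside: (m) operates against (l): the registered capacity is 4,510 units, meeting the 3,920 units threshold. (n), which would lift (m), does not operate here — the coverage ratio is 47%, short of 48%. (d) remains available.
Exception (e)'s conditions are all satisfied: aggregate throughput is 2,190 units, less than the 2,610 units limit; discharge occurs on no more than two days per week; the reference index is 767, meeting the 739 threshold. But: (o) is triggered — assessed value is $32,000, below the $34,000 limit. Exception (e) does not apply.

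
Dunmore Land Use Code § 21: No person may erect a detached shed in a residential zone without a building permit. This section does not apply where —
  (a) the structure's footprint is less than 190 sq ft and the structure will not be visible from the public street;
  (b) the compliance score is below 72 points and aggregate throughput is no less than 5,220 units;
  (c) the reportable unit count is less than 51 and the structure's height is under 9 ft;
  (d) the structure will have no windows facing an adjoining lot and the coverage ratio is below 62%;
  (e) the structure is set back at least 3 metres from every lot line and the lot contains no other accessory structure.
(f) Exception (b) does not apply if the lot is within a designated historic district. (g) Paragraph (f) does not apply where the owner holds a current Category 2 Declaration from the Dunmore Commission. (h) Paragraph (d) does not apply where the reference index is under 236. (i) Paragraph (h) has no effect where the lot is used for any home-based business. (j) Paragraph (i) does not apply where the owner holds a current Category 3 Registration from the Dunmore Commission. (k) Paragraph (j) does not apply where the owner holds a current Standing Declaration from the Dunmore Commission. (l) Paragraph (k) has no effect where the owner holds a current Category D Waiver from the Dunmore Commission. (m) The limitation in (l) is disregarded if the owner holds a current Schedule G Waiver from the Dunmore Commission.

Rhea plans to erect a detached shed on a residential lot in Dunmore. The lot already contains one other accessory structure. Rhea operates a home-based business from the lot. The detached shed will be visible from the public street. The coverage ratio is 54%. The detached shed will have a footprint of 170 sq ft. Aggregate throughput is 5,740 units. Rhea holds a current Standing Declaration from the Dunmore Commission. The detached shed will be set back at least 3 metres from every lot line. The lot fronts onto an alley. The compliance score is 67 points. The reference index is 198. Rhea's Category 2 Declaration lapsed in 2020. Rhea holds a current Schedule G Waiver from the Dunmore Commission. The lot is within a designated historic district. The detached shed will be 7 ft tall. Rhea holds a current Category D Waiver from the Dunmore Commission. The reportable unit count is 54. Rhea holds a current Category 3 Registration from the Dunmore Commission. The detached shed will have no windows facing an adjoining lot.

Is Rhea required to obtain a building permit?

Exception (a) fails — the structure will be visible from the street.
Exception (b) is satisfied on its face — the compliance score is 67 points, below the 72 points limit; aggregate throughput is 5,740 units, meeting the 5,220 units threshold. But applying paragraphs (f)–(g): (f) operates against (b): the lot is in a historic district. (g), which would lift (f), is not engaged — there is no Category 2 Declaration in force. Exception (b) does not apply.
Exception (c) does not apply: the reportable unit count is 54, not less than 51.
Exception (d)'s conditions are all satisfied: no windows face an adjoining lot; the coverage ratio is 54%, below the 62% limit. Considering the limiting provisions: (h) operates (the reference index is 198, under the 236 limit), but is displaced by (i): (i) is engaged — a home-based business operates on the lot. (j) is engaged (a current Category 3 Registration is held), but is set aside by (k): (k) operates against (j): a current Standing Declaration is held. (l) would limit (k) — a current Category D Waiver is held — but (m) sets (l) aside: (m) operates against (l): a current Schedule G Waiver is held. Exception (d) stands.
Exception (e) does not apply: the lot already has another accessory structure.

No — exception (d) applies; Rhea does not need a building permit.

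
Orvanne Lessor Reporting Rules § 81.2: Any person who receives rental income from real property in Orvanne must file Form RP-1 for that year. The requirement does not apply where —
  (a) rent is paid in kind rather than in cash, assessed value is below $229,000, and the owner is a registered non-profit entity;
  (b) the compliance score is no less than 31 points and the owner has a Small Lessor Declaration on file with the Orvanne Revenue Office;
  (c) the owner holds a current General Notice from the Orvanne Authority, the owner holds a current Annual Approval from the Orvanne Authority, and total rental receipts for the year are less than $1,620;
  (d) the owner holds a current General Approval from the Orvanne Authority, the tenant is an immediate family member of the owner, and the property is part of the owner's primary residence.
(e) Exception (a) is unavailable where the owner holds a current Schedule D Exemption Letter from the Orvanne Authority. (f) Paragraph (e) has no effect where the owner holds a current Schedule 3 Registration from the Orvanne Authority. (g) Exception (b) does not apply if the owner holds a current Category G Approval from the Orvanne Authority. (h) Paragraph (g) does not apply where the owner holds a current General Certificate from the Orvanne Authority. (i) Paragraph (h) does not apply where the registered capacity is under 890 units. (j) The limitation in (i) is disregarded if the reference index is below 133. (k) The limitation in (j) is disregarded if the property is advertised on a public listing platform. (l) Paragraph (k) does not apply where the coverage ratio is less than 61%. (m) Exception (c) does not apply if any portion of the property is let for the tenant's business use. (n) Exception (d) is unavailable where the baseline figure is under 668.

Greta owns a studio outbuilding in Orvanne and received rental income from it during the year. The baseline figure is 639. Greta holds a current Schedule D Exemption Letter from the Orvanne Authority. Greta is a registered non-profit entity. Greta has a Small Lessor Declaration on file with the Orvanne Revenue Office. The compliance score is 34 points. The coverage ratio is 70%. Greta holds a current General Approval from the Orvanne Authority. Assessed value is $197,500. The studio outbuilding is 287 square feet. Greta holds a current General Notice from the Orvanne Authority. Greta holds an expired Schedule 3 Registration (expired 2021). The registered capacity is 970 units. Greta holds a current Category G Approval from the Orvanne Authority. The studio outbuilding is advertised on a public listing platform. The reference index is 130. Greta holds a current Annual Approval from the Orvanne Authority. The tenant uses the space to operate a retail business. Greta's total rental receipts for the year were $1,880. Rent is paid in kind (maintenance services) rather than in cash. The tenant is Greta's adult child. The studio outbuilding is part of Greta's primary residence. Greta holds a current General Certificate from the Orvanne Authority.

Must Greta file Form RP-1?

Exception (a)'s conditions are all satisfied: rent is paid in kind; assessed value is $197,500, below the $229,000 limit; Greta is a registered non-profit. Turning to paragraphs (e)–(f): (e) operates against (a): a current Schedule D Exemption Letter is held. (f), which would lift (e), is not engaged — no current Schedule 3 Registration is held. (a) is therefore removed.
Exception (b)'s conditions are all satisfied: the compliance score is 34 points, meeting the 31 points threshold; a Small Lessor Declaration is on file. Under paragraphs (g)–(l): (g) would limit (b) — a current Category G Approval is held — but (h) sets (g) aside: (h) operates against (g): a current General Certificate is held. (i), which would lift (h), is not engaged — the registered capacity is 970 units, not under 890 units. So (b) applies.
Exception (c) does not apply: total rental receipts for the year are $1,880, not less than $1,620.
All of (d)'s requirements are met (a current General Approval is held; the tenant is an immediate family member; the studio outbuilding is part of the primary residence). But applying paragraph (n): (n) operates — the baseline figure is 639, under the 668 limit. So (d) is unavailable.

No — exception (b) applies; Greta is not required to file Form RP-1.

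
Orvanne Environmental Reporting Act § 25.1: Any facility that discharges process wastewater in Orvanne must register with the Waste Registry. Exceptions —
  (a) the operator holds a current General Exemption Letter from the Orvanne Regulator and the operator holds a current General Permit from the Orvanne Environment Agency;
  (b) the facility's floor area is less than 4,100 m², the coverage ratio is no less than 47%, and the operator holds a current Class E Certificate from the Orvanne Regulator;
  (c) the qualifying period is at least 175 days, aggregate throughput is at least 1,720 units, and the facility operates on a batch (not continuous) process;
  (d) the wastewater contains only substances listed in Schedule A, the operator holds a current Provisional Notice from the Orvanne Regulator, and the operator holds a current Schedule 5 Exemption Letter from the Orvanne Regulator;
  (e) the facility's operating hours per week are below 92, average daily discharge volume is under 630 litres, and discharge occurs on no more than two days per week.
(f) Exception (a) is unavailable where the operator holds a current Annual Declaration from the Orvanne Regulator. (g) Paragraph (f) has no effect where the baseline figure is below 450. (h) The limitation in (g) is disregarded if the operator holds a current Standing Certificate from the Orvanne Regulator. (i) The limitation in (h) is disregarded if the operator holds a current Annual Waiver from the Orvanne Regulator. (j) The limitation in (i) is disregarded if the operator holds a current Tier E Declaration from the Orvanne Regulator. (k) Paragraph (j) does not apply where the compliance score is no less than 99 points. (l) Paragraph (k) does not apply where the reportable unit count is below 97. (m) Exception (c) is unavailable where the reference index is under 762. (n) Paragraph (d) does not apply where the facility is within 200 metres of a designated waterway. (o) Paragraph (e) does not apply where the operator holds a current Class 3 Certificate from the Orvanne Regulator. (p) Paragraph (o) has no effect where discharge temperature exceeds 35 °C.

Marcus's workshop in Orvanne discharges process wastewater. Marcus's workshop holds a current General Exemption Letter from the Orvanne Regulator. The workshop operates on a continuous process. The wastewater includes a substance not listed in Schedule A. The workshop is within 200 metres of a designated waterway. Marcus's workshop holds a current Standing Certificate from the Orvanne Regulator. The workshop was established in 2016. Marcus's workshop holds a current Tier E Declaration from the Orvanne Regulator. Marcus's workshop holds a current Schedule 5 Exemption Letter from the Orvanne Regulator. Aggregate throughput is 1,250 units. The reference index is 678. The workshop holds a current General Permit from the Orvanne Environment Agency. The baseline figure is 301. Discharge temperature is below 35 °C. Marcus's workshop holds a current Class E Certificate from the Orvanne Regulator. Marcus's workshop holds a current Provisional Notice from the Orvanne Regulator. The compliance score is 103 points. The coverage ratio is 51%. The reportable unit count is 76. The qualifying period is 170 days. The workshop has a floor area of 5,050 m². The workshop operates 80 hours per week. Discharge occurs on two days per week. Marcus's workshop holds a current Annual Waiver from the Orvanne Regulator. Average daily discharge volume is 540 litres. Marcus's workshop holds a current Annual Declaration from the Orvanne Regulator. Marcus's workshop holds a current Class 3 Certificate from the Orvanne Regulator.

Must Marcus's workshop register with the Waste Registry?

Yes — Marcus's workshop must register with the Waste Registry.

Exception (a)'s conditions are all satisfied: a current General Exemption Letter is held; a current General Permit is held. But applying paragraphs (f)–(l): (f) is engaged — a current Annual Declaration is held. (g) would limit (f) — the baseline figure is 301, below the 450 limit — but (h) sets (g) aside: (h) operates against (g): a current Standing Certificate is held. (i) would limit (h) — a current Annual Waiver is held — but (j) sets (i) aside: (j) is triggered — a current Tier E Declaration is held. (k) is triggered (the compliance score is 103 points, meeting the 99 points threshold), but is overridden by (l): (l) is triggered — the reportable unit count is 76, below the 97 limit. Exception (a) does not apply.
Exception (b) requires that the facility's floor area is less than 4,100 m²; but the facility's floor area is 5,050 m², not less than 4,100 m², so (b) is unavailable.
Exception (c) fails — the qualifying period is 170 days, short of 175 days.
Exception (d) requires that the wastewater contains only substances listed in Schedule A; but the wastewater includes a non-Schedule-A substance, so (d) is unavailable.
All of (e)'s requirements are met (the facility's operating hours per week are 80, below the 92 limit; average daily discharge volume is 540 litres, under the 630 litres limit; discharge occurs on no more than two days per week). But applying paragraphs (o)–(p): (o) operates against (e): a current Class 3 Certificate is held. (p) is inapplicable (discharge temperature is below 35 °C), so (o) stands. So (e) is unavailable.
Every exception is unavailable, so the rule governs.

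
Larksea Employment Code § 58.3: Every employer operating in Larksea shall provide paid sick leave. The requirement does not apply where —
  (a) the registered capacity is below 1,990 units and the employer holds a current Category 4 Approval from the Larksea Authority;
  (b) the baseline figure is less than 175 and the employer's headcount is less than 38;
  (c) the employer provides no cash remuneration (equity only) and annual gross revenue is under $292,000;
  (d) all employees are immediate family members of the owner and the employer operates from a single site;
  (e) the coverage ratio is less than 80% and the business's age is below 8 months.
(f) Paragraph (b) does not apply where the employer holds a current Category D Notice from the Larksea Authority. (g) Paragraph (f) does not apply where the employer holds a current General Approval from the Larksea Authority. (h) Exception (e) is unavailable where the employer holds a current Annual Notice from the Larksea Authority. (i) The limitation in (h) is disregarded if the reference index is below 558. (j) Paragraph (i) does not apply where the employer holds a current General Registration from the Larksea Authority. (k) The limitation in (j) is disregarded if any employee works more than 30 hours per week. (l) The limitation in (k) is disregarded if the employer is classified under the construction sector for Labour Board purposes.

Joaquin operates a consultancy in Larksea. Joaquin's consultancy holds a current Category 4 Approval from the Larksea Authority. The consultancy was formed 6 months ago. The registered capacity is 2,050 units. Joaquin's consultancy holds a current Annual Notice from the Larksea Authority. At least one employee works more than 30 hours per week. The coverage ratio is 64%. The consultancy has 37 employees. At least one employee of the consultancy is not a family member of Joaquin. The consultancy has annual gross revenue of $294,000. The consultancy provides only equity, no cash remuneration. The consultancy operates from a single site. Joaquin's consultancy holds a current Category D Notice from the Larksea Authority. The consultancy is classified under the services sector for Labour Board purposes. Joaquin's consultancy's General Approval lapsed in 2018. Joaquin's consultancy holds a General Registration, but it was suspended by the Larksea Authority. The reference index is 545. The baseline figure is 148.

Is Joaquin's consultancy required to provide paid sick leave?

No — exception (e) applies; Joaquin's consultancy is not required to provide paid sick leave.

Exception (a) does not apply: the registered capacity is 2,050 units, not below 1,990 units.
All of (b)'s requirements are met (the baseline figure is 148, less than the 175 limit; the employer's headcount is 37, less than the 38 limit). However, paragraphs (f)–(g) must be considered: (f) operates against (b): a current Category D Notice is held. (g) does not operate here (the General Approval is not current), so (f) stands. So (b) is unavailable.
Exception (c) does not apply: annual gross revenue is $294,000, not under $292,000.
Exception (d) fails — at least one employee is not a family member.
All of (e)'s requirements are met (the coverage ratio is 64%, less than the 80% limit; the business's age is 6 months, below the 8 months limit). As to paragraphs (h)–(l): (h) applies (a current Annual Notice is held), but is displaced by (i): (i) operates — the reference index is 545, below the 558 limit. (j) does not operate here (no current General Registration is held), so (i) stands. So (e) applies.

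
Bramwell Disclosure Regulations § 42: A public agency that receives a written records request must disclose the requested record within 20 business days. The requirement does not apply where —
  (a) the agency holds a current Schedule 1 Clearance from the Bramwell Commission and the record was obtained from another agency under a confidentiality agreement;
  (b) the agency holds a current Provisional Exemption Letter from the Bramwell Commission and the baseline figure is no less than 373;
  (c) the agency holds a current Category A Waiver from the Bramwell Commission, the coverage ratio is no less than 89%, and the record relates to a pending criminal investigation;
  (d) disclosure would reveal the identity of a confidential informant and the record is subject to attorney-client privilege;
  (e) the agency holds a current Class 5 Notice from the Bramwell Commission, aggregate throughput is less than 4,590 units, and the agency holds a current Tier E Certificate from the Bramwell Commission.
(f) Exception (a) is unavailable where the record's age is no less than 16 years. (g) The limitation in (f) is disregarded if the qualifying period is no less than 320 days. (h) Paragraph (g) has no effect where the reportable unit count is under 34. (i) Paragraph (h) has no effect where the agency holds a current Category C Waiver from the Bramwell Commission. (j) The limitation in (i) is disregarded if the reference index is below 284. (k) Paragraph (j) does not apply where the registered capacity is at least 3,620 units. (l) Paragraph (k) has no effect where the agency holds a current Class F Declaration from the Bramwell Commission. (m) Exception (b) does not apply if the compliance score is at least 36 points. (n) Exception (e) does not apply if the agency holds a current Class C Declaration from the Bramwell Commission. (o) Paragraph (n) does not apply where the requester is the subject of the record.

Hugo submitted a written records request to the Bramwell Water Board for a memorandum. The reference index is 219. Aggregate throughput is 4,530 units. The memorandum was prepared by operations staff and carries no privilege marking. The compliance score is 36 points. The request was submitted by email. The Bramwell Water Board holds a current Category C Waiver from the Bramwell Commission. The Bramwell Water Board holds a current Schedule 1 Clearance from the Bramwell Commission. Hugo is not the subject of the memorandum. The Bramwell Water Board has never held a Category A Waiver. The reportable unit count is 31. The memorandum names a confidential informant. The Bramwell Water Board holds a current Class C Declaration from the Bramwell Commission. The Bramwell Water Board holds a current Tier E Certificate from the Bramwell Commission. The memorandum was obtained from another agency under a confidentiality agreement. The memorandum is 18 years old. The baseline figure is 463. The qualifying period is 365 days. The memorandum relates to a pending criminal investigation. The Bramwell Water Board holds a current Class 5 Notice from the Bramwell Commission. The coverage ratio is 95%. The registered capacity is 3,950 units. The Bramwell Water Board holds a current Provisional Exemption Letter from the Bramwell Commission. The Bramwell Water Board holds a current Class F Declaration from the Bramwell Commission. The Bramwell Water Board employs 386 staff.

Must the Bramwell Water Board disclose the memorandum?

Exception (a)'s conditions are all satisfied: a current Schedule 1 Clearance is held; the memorandum was obtained under a confidentiality agreement. But: (f) is triggered — the record's age is 18 years, meeting the 16 years threshold. (g) would limit (f) — the qualifying period is 365 days, meeting the 320 days threshold — but (h) sets (g) aside: (h) applies — the reportable unit count is 31, under the 34 limit. (i) is engaged (a current Category C Waiver is held), but is overridden by (j): (j) operates — the reference index is 219, below the 284 limit. (k) is triggered (the registered capacity is 3,950 units, meeting the 3,620 units threshold), but is displaced by (l): (l) operates against (k): a current Class F Declaration is held. (a) is therefore removed.
All of (b)'s requirements are met (a current Provisional Exemption Letter is held; the baseline figure is 463, meeting the 373 threshold). But applying paragraph (m): (m) operates against (b): the compliance score is 36 points, meeting the 36 points threshold. (b) is therefore removed.
Exception (c) does not apply: the Category A Waiver is not current.
Exception (d) does not apply: the memorandum carries no privilege marking.
All of (e)'s requirements are met (a current Class 5 Notice is held; aggregate throughput is 4,530 units, less than the 4,590 units limit; a current Tier E Certificate is held). But: (n) operates against (e): a current Class C Declaration is held. (o), which would lift (n), is not engaged — Hugo is not the subject of the memorandum. (e) is therefore removed.
No exception applies. The general rule governs.

Yes — the Bramwell Water Board must disclose the memorandum.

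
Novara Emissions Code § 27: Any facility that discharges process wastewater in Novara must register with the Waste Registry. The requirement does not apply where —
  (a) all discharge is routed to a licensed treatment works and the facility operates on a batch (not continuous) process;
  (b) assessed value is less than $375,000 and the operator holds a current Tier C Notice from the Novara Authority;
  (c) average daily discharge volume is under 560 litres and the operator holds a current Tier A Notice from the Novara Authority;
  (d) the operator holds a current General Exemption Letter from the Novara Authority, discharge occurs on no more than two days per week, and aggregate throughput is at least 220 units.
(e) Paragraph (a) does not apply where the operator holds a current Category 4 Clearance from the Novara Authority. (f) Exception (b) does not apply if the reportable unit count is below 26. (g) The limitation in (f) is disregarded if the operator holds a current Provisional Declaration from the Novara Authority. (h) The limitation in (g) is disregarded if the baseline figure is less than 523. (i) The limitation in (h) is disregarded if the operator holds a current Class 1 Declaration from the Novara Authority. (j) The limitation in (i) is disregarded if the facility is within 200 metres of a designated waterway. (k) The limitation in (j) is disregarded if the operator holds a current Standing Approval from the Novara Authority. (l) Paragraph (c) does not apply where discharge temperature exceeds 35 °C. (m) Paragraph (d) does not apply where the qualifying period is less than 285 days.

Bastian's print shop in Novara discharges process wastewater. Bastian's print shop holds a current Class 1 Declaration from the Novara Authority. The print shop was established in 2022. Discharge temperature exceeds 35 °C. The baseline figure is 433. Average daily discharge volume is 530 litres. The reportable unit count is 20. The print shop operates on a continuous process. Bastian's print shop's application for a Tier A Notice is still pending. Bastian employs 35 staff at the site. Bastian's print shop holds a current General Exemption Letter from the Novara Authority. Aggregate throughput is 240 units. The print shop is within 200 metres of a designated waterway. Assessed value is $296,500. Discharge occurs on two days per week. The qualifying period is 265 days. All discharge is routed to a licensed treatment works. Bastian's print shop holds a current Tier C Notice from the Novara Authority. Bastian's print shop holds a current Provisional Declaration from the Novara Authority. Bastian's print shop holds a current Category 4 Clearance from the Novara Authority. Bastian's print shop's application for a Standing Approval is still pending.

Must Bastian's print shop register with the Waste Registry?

Yes — Bastian's print shop must register with the Waste Registry.

Exception (a) does not apply: the facility operates on a continuous process.
Exception (b): assessed value is $296,500, less than the $375,000 limit; a current Tier C Notice is held — every condition holds. However, paragraphs (f)–(k) must be considered: (f) is engaged — the reportable unit count is 20, below the 26 limit. (g) would limit (f) — a current Provisional Declaration is held — but (h) sets (g) aside: (h) operates against (g): the baseline figure is 433, less than the 523 limit. (i) is engaged (a current Class 1 Declaration is held), but is itself disapplied by (j): (j) applies — the print shop is within 200 m of a designated waterway. (k) is inapplicable (no current Standing Approval is held), so (j) stands. (b) is therefore removed.
Exception (c) fails — no current Tier A Notice is held.
Exception (d)'s conditions are all satisfied: a current General Exemption Letter is held; discharge occurs on no more than two days per week; aggregate throughput is 240 units, meeting the 220 units threshold. Turning to paragraph (m): (m) operates — the qualifying period is 265 days, less than the 285 days limit. (d) is therefore removed.
None of the exceptions is available; § 27 applies in full.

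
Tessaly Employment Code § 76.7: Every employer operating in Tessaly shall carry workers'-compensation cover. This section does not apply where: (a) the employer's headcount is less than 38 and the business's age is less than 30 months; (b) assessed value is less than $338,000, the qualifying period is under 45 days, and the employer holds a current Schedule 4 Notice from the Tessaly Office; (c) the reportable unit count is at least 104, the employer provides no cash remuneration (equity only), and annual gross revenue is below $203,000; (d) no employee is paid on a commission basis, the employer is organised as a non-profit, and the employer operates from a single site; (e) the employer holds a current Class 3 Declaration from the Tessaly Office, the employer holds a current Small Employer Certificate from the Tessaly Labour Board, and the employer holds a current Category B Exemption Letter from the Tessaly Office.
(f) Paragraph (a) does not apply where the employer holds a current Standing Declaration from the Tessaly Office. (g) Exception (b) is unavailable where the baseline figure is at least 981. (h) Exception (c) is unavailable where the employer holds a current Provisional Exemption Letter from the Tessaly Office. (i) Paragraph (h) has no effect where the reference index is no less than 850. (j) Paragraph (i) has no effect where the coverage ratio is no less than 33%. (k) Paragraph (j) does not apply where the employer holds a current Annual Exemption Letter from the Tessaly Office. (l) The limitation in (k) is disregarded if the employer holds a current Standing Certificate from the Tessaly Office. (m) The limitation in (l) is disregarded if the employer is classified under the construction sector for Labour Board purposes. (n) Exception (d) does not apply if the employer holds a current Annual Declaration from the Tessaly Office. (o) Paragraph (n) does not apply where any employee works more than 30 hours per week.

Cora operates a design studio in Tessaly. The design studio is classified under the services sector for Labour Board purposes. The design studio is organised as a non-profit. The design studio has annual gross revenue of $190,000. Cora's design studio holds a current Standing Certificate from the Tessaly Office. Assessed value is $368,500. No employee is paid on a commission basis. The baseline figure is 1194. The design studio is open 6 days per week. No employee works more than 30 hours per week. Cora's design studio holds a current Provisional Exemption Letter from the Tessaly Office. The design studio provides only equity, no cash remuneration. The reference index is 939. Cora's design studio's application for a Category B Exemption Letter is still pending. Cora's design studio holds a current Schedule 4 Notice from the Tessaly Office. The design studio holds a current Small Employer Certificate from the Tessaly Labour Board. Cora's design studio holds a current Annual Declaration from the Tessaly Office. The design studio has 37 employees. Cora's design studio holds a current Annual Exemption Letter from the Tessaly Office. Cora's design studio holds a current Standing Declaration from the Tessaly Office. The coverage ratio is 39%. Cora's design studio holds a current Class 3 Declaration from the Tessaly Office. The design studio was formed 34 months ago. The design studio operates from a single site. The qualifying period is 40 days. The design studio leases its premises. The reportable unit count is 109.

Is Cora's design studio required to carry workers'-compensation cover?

Exception (a) requires that the business's age is less than 30 months; but the business's age is 34 months, not less than 30 months, so (a) is unavailable.
Exception (b) requires that assessed value is less than $338,000; but assessed value is $368,500, not less than $338,000, so (b) is unavailable.
Exception (c): the reportable unit count is 109, meeting the 104 threshold; remuneration is equity-only; annual gross revenue is $190,000, below the $203,000 limit — every condition holds. However, paragraphs (h)–(m) must be considered: (h) operates — a current Provisional Exemption Letter is held. (i) would limit (h) — the reference index is 939, meeting the 850 threshold — but (j) sets (i) aside: (j) operates against (i): the coverage ratio is 39%, meeting the 33% threshold. (k) would limit (j) — a current Annual Exemption Letter is held — but (l) sets (k) aside: (l) operates — a current Standing Certificate is held. (m) is not triggered (the design studio is classified under the services sector), so (l) stands. Exception (c) does not apply.
Exception (d) is satisfied on its face — no employee is paid on commission; the employer is a non-profit; the employer operates from a single site. Turning to paragraphs (n)–(o): (n) applies — a current Annual Declaration is held. (o), which would lift (n), does not operate here — no employee exceeds 30 hours/week. Exception (d) does not apply.
Exception (e) does not apply: there is no Category B Exemption Letter in force.
No exception applies. The general rule governs.

Yes — Cora's design studio must carry workers'-compensation cover.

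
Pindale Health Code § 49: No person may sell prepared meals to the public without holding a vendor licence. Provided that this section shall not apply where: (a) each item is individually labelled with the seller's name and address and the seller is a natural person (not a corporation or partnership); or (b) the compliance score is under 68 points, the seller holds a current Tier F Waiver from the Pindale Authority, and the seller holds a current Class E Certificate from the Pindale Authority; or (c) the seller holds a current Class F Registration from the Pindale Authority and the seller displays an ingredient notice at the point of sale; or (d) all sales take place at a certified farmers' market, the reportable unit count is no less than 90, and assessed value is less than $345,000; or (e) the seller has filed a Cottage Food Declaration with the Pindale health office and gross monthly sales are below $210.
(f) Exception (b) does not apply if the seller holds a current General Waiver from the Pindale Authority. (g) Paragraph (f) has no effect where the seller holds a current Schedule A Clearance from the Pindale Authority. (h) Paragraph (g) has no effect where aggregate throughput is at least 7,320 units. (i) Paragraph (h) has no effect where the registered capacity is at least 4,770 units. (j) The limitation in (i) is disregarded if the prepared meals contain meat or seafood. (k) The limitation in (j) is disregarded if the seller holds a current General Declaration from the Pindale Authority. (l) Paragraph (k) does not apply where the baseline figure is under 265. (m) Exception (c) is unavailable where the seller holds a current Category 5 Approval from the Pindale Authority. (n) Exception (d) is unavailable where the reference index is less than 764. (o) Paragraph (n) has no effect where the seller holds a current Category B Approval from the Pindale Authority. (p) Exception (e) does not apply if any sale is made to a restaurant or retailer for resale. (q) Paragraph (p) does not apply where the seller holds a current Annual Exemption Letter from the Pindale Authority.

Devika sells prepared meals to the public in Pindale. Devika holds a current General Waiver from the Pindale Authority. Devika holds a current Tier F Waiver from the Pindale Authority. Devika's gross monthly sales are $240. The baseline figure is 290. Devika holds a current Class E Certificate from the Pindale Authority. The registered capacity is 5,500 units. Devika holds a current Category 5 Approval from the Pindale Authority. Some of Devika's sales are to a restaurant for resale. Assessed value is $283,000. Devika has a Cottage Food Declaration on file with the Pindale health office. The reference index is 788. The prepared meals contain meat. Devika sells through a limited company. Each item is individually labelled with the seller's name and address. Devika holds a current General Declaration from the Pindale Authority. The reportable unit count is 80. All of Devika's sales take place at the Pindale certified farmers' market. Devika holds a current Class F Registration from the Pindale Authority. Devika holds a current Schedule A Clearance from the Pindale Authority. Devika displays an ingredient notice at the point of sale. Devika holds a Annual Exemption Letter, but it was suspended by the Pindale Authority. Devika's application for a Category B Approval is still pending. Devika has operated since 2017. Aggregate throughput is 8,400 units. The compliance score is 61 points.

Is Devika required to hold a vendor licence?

Exception (a) fails — the seller operates through a limited company.
Exception (b)'s conditions are all satisfied: the compliance score is 61 points, under the 68 points limit; a current Tier F Waiver is held; a current Class E Certificate is held. Applying paragraphs (f)–(l): (f) would limit (b) — a current General Waiver is held — but (g) sets (f) aside: (g) operates — a current Schedule A Clearance is held. (h) would limit (g) — aggregate throughput is 8,400 units, meeting the 7,320 units threshold — but (i) sets (h) aside: (i) is engaged — the registered capacity is 5,500 units, meeting the 4,770 units threshold. (j) would limit (i) — the prepared meals contain meat — but (k) sets (j) aside: (k) operates — a current General Declaration is held. (l), which would lift (k), does not operate here — the baseline figure is 290, not under 265. So (b) applies.
All of (c)'s requirements are met (a current Class F Registration is held; an ingredient notice is displayed). Turning to paragraph (m): (m) operates — a current Category 5 Approval is held. Exception (c) does not apply.
Exception (d) fails — the reportable unit count is 80, short of 90.
Exception (e) fails — gross monthly sales are $240, not below $210.

No — exception (b) applies; Devika is not required to hold a vendor licence.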